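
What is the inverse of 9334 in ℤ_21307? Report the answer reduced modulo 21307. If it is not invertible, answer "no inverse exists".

no inverse exists

Compute gcd(9334, 21307):
21307 = 2·9334 + 2639
9334 = 3·2639 + 1417
2639 = 1·1417 + 1222
1417 = 1·1222 + 195
1222 = 6·195 + 52
195 = 3·52 + 39
52 = 1·39 + 13
39 = 3·13 + 0
Since gcd = 13 > 1, 9334 is not a unit mod 21307.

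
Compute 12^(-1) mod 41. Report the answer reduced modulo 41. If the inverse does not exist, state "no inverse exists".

Run Euclid on (41, 12):
41 = 3·12 + 5
12 = 2·5 + 2
5 = 2·2 + 1
2 = 2·1 + 0
Since gcd(12, 41) = 1, back-substitute to write 1 as a combination:
1 = 5 − 2·2
1 = −2·12 + 5·5
1 = 5·41 − 17·12
So 12·(-17) ≡ 1 (mod 41), and -17 ≡ 24 (mod 41).

24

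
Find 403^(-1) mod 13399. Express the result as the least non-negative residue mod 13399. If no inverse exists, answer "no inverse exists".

Extended Euclidean algorithm:
13399 = 33·403 + 100
403 = 4·100 + 3
100 = 33·3 + 1
3 = 3·1 + 0
The gcd is 1. Working backward:
1 = 100 − 33·3
1 = −33·403 + 133·100
1 = 133·13399 − 4422·403
Hence 403⁻¹ ≡ -4422 ≡ 8977 (mod 13399).

8977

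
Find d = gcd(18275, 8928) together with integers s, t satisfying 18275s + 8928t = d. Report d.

Repeated division:
18275 = 2·8928 + 419
8928 = 21·419 + 129
419 = 3·129 + 32
129 = 4·32 + 1
32 = 32·1 + 0
gcd(18275, 8928) = 1.
Express as a combination:
1 = 129 − 4·32
1 = −4·419 + 13·129
1 = 13·8928 − 277·419
1 = −277·18275 + 567·8928
So 1 = (-277)·18275 + (567)·8928.

1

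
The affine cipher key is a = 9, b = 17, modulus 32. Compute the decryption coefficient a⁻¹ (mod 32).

25

gcd(32, 9) by repeated division:
32 = 3·9 + 5
9 = 1·5 + 4
5 = 1·4 + 1
4 = 4·1 + 0
The gcd is 1. Working backward:
1 = 5 − 4
1 = −9 + 2·5
1 = 2·32 − 7·9
Thus 9·(-7) ≡ 1 (mod 32); reducing, -7 mod 32 = 25.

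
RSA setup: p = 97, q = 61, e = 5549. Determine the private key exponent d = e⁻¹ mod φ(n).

φ(n) = (p−1)(q−1) = 96·60 = 5760.
Need d with 5549·d ≡ 1 (mod 5760). Apply the extended Euclidean algorithm:
5760 = 1*5549 + 211
5549 = 26*211 + 63
211 = 3*63 + 22
63 = 2*22 + 19
22 = 1*19 + 3
19 = 6*3 + 1
3 = 3*1 + 0
Back-substitute:
1 = 19 − 6·3
1 = −6·22 + 7·19
1 = 7·63 − 20·22
1 = −20·211 + 67·63
1 = 67·5549 − 1762·211
1 = −1762·5760 + 1829·5549
So 5549·1829 ≡ 1 (mod 5760), hence d = 1829.

1829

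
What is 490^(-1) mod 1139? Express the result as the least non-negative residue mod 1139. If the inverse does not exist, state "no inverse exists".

351

gcd(1139, 490) by repeated division:
1139 = 2·490 + 159
490 = 3·159 + 13
159 = 12·13 + 3
13 = 4·3 + 1
3 = 3·1 + 0
gcd = 1, so the inverse exists. Back-substitute:
1 = 13 − 4·3
1 = −4·159 + 49·13
1 = 49·490 − 151·159
1 = −151·1139 + 351·490
So 490·351 ≡ 1 (mod 1139).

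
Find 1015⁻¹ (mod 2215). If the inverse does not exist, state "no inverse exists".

Compute gcd(1015, 2215):
2215 = 2*1015 + 185
1015 = 5*185 + 90
185 = 2*90 + 5
90 = 18*5 + 0
Since gcd = 5 > 1, 1015 is not a unit mod 2215.

no inverse exists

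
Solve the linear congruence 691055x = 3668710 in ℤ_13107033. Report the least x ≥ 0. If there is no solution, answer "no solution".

6991700

First find gcd(691055, 13107033):
13107033 = 18·691055 + 668043
691055 = 1·668043 + 23012
668043 = 29·23012 + 695
23012 = 33·695 + 77
695 = 9·77 + 2
77 = 38·2 + 1
2 = 2·1 + 0
gcd = 1, so a unique solution mod 13107033 exists.
Back-substitute for the Bézout coefficients:
1 = 77 − 38·2
1 = −38·695 + 343·77
1 = 343·23012 − 11357·695
1 = −11357·668043 + 329696·23012
1 = 329696·691055 − 341053·668043
1 = −341053·13107033 + 6468650·691055
So 691055·(6468650) ≡ 1 (mod 13107033), giving 691055⁻¹ ≡ 6468650.
x ≡ 691055⁻¹·3668710 ≡ 6468650·3668710 ≡ 6991700 (mod 13107033).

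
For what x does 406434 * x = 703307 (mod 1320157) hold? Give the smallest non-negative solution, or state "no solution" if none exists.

First find gcd(406434, 1320157):
1320157 = 3*406434 + 100855
406434 = 4*100855 + 3014
100855 = 33*3014 + 1393
3014 = 2*1393 + 228
1393 = 6*228 + 25
228 = 9*25 + 3
25 = 8*3 + 1
3 = 3*1 + 0
gcd = 1, so a unique solution mod 1320157 exists.
Back-substitute for the Bézout coefficients:
1 = 25 − 8·3
1 = −8·228 + 73·25
1 = 73·1393 − 446·228
1 = −446·3014 + 965·1393
1 = 965·100855 − 32291·3014
1 = −32291·406434 + 130129·100855
1 = 130129·1320157 − 422678·406434
So 406434·(-422678) ≡ 1 (mod 1320157), giving 406434⁻¹ ≡ 897479.
x ≡ 406434⁻¹·703307 ≡ 897479·703307 ≡ 557114 (mod 1320157).

557114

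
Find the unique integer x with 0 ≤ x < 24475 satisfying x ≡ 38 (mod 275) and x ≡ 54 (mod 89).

588

Write x = 38 + 275·k. Then 275·k ≡ 54 − 38 ≡ 16 (mod 89).
Need 275⁻¹ mod 89. Extended Euclid on (89, 8):
89 = 11*8 + 1
8 = 8*1 + 0
Back-substitute:
1 = 89 − 11·8
275⁻¹ ≡ 78 (mod 89), so k ≡ 78·16 ≡ 2 (mod 89).
x = 38 + 275·2 = 588.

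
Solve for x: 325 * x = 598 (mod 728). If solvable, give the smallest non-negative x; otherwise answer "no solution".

22

First find gcd(325, 728):
728 = 2*325 + 78
325 = 4*78 + 13
78 = 6*13 + 0
gcd = 13 and 13 | 598, so solutions exist. Divide through by 13: 25x ≡ 46 (mod 56).
Now find 25⁻¹ mod 56:
56 = 2·25 + 6
25 = 4·6 + 1
6 = 6·1 + 0
Back-substitute:
1 = 25 − 4·6
1 = −4·56 + 9·25
So 25⁻¹ ≡ 9 (mod 56).
Then x ≡ 9·46 ≡ 22 (mod 56); the smallest non-negative solution is x = 22.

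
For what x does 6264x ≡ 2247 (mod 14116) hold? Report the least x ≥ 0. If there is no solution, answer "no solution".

gcd(6264, 14116):
14116 = 2×6264 + 1588
6264 = 3×1588 + 1500
1588 = 1×1500 + 88
1500 = 17×88 + 4
88 = 22×4 + 0
gcd = 4, but 4 ∤ 2247, so the congruence has no solution.

no solution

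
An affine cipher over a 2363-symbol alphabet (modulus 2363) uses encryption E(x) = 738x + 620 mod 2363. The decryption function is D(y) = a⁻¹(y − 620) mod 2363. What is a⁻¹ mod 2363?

Apply the Euclidean algorithm to 2363 and 738:
2363 = 3×738 + 149
738 = 4×149 + 142
149 = 1×142 + 7
142 = 20×7 + 2
7 = 3×2 + 1
2 = 2×1 + 0
The gcd is 1. Working backward:
1 = 7 − 3·2
1 = −3·142 + 61·7
1 = 61·149 − 64·142
1 = −64·738 + 317·149
1 = 317·2363 − 1015·738
So 738·(-1015) ≡ 1 (mod 2363), and -1015 ≡ 1348 (mod 2363).

1348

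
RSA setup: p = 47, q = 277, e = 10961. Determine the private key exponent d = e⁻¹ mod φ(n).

8825

φ(n) = (p−1)(q−1) = 46·276 = 12696.
Need d with 10961·d ≡ 1 (mod 12696). Apply the extended Euclidean algorithm:
12696 = 1×10961 + 1735
10961 = 6×1735 + 551
1735 = 3×551 + 82
551 = 6×82 + 59
82 = 1×59 + 23
59 = 2×23 + 13
23 = 1×13 + 10
13 = 1×10 + 3
10 = 3×3 + 1
3 = 3×1 + 0
Back-substitute:
1 = 10 − 3·3
1 = −3·13 + 4·10
1 = 4·23 − 7·13
1 = −7·59 + 18·23
1 = 18·82 − 25·59
1 = −25·551 + 168·82
1 = 168·1735 − 529·551
1 = −529·10961 + 3342·1735
1 = 3342·12696 − 3871·10961
So 10961·(-3871) ≡ 1 (mod 12696), hence d ≡ -3871 ≡ 8825 (mod 12696).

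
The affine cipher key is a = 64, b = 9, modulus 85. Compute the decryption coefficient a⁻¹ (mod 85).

Run Euclid on (85, 64):
85 = 1·64 + 21
64 = 3·21 + 1
21 = 21·1 + 0
The gcd is 1. Working backward:
1 = 64 − 3·21
1 = −3·85 + 4·64
So 64·4 ≡ 1 (mod 85).

4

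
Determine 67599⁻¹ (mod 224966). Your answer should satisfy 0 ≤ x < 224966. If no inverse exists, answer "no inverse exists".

no inverse exists

Compute gcd(67599, 224966):
224966 = 3*67599 + 22169
67599 = 3*22169 + 1092
22169 = 20*1092 + 329
1092 = 3*329 + 105
329 = 3*105 + 14
105 = 7*14 + 7
14 = 2*7 + 0
The gcd is 7, not 1, hence no inverse exists.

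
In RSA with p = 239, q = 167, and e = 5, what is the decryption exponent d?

φ(n) = (p−1)(q−1) = 238·166 = 39508.
Need d with 5·d ≡ 1 (mod 39508). Apply the extended Euclidean algorithm:
39508 = 7901*5 + 3
5 = 1*3 + 2
3 = 1*2 + 1
2 = 2*1 + 0
Back-substitute:
1 = 3 − 2
1 = −5 + 2·3
1 = 2·39508 − 15803·5
So 5·(-15803) ≡ 1 (mod 39508), hence d ≡ -15803 ≡ 23705 (mod 39508).

23705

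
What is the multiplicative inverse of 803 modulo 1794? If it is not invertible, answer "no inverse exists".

563

Run Euclid on (1794, 803):
1794 = 2·803 + 188
803 = 4·188 + 51
188 = 3·51 + 35
51 = 1·35 + 16
35 = 2·16 + 3
16 = 5·3 + 1
3 = 3·1 + 0
Since gcd(803, 1794) = 1, back-substitute to write 1 as a combination:
1 = 16 − 5·3
1 = −5·35 + 11·16
1 = 11·51 − 16·35
1 = −16·188 + 59·51
1 = 59·803 − 252·188
1 = −252·1794 + 563·803
So 803·563 ≡ 1 (mod 1794).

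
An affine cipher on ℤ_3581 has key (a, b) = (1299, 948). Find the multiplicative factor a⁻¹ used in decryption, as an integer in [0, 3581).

102

gcd(3581, 1299) by repeated division:
3581 = 2×1299 + 983
1299 = 1×983 + 316
983 = 3×316 + 35
316 = 9×35 + 1
35 = 35×1 + 0
gcd = 1, so the inverse exists. Back-substitute:
1 = 316 − 9·35
1 = −9·983 + 28·316
1 = 28·1299 − 37·983
1 = −37·3581 + 102·1299
So 1299·102 ≡ 1 (mod 3581).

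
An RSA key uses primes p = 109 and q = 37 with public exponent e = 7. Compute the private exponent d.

φ(n) = (p−1)(q−1) = 108·36 = 3888.
Need d with 7·d ≡ 1 (mod 3888). Apply the extended Euclidean algorithm:
3888 = 555·7 + 3
7 = 2·3 + 1
3 = 3·1 + 0
Back-substitute:
1 = 7 − 2·3
1 = −2·3888 + 1111·7
So 7·1111 ≡ 1 (mod 3888), hence d = 1111.

1111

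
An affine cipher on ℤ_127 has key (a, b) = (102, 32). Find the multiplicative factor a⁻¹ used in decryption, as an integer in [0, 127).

gcd(127, 102) by repeated division:
127 = 1×102 + 25
102 = 4×25 + 2
25 = 12×2 + 1
2 = 2×1 + 0
Since gcd(102, 127) = 1, back-substitute to write 1 as a combination:
1 = 25 − 12·2
1 = −12·102 + 49·25
1 = 49·127 − 61·102
Hence 102⁻¹ ≡ -61 ≡ 66 (mod 127).

66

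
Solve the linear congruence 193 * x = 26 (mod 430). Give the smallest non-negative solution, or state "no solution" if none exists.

First find gcd(193, 430):
430 = 2·193 + 44
193 = 4·44 + 17
44 = 2·17 + 10
17 = 1·10 + 7
10 = 1·7 + 3
7 = 2·3 + 1
3 = 3·1 + 0
gcd = 1, so a unique solution mod 430 exists.
Back-substitute for the Bézout coefficients:
1 = 7 − 2·3
1 = −2·10 + 3·7
1 = 3·17 − 5·10
1 = −5·44 + 13·17
1 = 13·193 − 57·44
1 = −57·430 + 127·193
So 193·(127) ≡ 1 (mod 430), giving 193⁻¹ ≡ 127.
x ≡ 193⁻¹·26 ≡ 127·26 ≡ 292 (mod 430).

292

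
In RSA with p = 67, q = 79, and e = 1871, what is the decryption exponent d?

φ(n) = (p−1)(q−1) = 66·78 = 5148.
Need d with 1871·d ≡ 1 (mod 5148). Apply the extended Euclidean algorithm:
5148 = 2×1871 + 1406
1871 = 1×1406 + 465
1406 = 3×465 + 11
465 = 42×11 + 3
11 = 3×3 + 2
3 = 1×2 + 1
2 = 2×1 + 0
Back-substitute:
1 = 3 − 2
1 = −11 + 4·3
1 = 4·465 − 169·11
1 = −169·1406 + 511·465
1 = 511·1871 − 680·1406
1 = −680·5148 + 1871·1871
So 1871·1871 ≡ 1 (mod 5148), hence d = 1871.

1871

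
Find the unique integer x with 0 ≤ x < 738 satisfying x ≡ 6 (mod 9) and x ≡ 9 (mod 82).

501

Write x = 6 + 9·k. Then 9·k ≡ 9 − 6 ≡ 3 (mod 82).
Need 9⁻¹ mod 82. Extended Euclid on (82, 9):
82 = 9*9 + 1
9 = 9*1 + 0
Back-substitute:
1 = 82 − 9·9
9⁻¹ ≡ 73 (mod 82), so k ≡ 73·3 ≡ 55 (mod 82).
x = 6 + 9·55 = 501.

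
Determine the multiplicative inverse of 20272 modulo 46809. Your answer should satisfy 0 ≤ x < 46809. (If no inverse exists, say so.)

Euclidean algorithm on 46809, 20272:
46809 = 2·20272 + 6265
20272 = 3·6265 + 1477
6265 = 4·1477 + 357
1477 = 4·357 + 49
357 = 7·49 + 14
49 = 3·14 + 7
14 = 2·7 + 0
gcd(20272, 46809) = 7 ≠ 1, so 20272 has no multiplicative inverse modulo 46809.

no inverse exists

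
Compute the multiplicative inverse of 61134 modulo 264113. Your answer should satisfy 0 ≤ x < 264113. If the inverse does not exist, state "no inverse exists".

gcd(264113, 61134) by repeated division:
264113 = 4·61134 + 19577
61134 = 3·19577 + 2403
19577 = 8·2403 + 353
2403 = 6·353 + 285
353 = 1·285 + 68
285 = 4·68 + 13
68 = 5·13 + 3
13 = 4·3 + 1
3 = 3·1 + 0
The gcd is 1. Working backward:
1 = 13 − 4·3
1 = −4·68 + 21·13
1 = 21·285 − 88·68
1 = −88·353 + 109·285
1 = 109·2403 − 742·353
1 = −742·19577 + 6045·2403
1 = 6045·61134 − 18877·19577
1 = −18877·264113 + 81553·61134
So 61134·81553 ≡ 1 (mod 264113).

81553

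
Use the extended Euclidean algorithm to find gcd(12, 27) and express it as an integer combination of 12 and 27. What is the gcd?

3

Apply Euclid's algorithm to 27 and 12:
27 = 2×12 + 3
12 = 4×3 + 0
gcd(12, 27) = 3.
Back-substituting:
3 = 27 − 2·12
So 3 = (1)·27 + (-2)·12.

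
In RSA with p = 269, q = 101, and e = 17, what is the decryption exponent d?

φ(n) = (p−1)(q−1) = 268·100 = 26800.
Need d with 17·d ≡ 1 (mod 26800). Apply the extended Euclidean algorithm:
26800 = 1576·17 + 8
17 = 2·8 + 1
8 = 8·1 + 0
Back-substitute:
1 = 17 − 2·8
1 = −2·26800 + 3153·17
So 17·3153 ≡ 1 (mod 26800), hence d = 3153.

3153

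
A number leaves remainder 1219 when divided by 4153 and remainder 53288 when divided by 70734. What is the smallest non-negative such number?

153475334

Write x = 1219 + 4153·k. Then 4153·k ≡ 53288 − 1219 ≡ 52069 (mod 70734).
Need 4153⁻¹ mod 70734. Extended Euclid on (70734, 4153):
70734 = 17×4153 + 133
4153 = 31×133 + 30
133 = 4×30 + 13
30 = 2×13 + 4
13 = 3×4 + 1
4 = 4×1 + 0
Back-substitute:
1 = 13 − 3·4
1 = −3·30 + 7·13
1 = 7·133 − 31·30
1 = −31·4153 + 968·133
1 = 968·70734 − 16487·4153
4153⁻¹ ≡ 54247 (mod 70734), so k ≡ 54247·52069 ≡ 36955 (mod 70734).
x = 1219 + 4153·36955 = 153475334.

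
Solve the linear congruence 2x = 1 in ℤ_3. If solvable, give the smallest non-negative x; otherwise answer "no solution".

2

First find gcd(2, 3):
3 = 1×2 + 1
2 = 2×1 + 0
gcd = 1, so a unique solution mod 3 exists.
Back-substitute for the Bézout coefficients:
1 = 3 − 2
So 2·(-1) ≡ 1 (mod 3), giving 2⁻¹ ≡ 2.
x ≡ 2⁻¹·1 ≡ 2·1 ≡ 2 (mod 3).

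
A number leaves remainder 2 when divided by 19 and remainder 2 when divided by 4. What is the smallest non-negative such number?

2

Write x = 2 + 19·k. Then 19·k ≡ 2 − 2 ≡ 0 (mod 4).
Need 19⁻¹ mod 4. Extended Euclid on (4, 3):
4 = 1·3 + 1
3 = 3·1 + 0
Back-substitute:
1 = 4 − 3
19⁻¹ ≡ 3 (mod 4), so k ≡ 3·0 ≡ 0 (mod 4).
x = 2 + 19·0 = 2.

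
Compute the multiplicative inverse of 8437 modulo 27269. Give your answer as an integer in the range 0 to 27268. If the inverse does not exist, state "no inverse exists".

Compute gcd(8437, 27269):
27269 = 3*8437 + 1958
8437 = 4*1958 + 605
1958 = 3*605 + 143
605 = 4*143 + 33
143 = 4*33 + 11
33 = 3*11 + 0
The gcd is 11, not 1, hence no inverse exists.

no inverse exists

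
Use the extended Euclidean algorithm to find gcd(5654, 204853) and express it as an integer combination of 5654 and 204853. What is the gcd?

11

Repeated division:
204853 = 36·5654 + 1309
5654 = 4·1309 + 418
1309 = 3·418 + 55
418 = 7·55 + 33
55 = 1·33 + 22
33 = 1·22 + 11
22 = 2·11 + 0
gcd(5654, 204853) = 11.
Back-substituting:
11 = 33 − 22
11 = −55 + 2·33
11 = 2·418 − 15·55
11 = −15·1309 + 47·418
11 = 47·5654 − 203·1309
11 = −203·204853 + 7355·5654
So 11 = (-203)·204853 + (7355)·5654.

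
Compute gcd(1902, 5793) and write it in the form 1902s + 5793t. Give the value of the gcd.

Repeated division:
5793 = 3·1902 + 87
1902 = 21·87 + 75
87 = 1·75 + 12
75 = 6·12 + 3
12 = 4·3 + 0
gcd(1902, 5793) = 3.
Back-substituting:
3 = 75 − 6·12
3 = −6·87 + 7·75
3 = 7·1902 − 153·87
3 = −153·5793 + 466·1902
So 3 = (-153)·5793 + (466)·1902.

3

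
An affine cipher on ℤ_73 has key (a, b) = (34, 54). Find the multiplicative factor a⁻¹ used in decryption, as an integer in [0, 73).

Apply the Euclidean algorithm to 73 and 34:
73 = 2*34 + 5
34 = 6*5 + 4
5 = 1*4 + 1
4 = 4*1 + 0
The gcd is 1. Working backward:
1 = 5 − 4
1 = −34 + 7·5
1 = 7·73 − 15·34
Hence 34⁻¹ ≡ -15 ≡ 58 (mod 73).

58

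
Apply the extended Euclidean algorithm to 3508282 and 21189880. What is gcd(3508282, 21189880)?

2

Repeated division:
21189880 = 6·3508282 + 140188
3508282 = 25·140188 + 3582
140188 = 39·3582 + 490
3582 = 7·490 + 152
490 = 3·152 + 34
152 = 4·34 + 16
34 = 2·16 + 2
16 = 8·2 + 0
gcd(3508282, 21189880) = 2.
Express as a combination:
2 = 34 − 2·16
2 = −2·152 + 9·34
2 = 9·490 − 29·152
2 = −29·3582 + 212·490
2 = 212·140188 − 8297·3582
2 = −8297·3508282 + 207637·140188
2 = 207637·21189880 − 1254119·3508282
So 2 = (207637)·21189880 + (-1254119)·3508282.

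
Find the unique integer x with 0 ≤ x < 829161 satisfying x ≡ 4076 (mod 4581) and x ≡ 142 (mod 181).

Write x = 4076 + 4581·k. Then 4581·k ≡ 142 − 4076 ≡ 48 (mod 181).
Need 4581⁻¹ mod 181. Extended Euclid on (181, 56):
181 = 3×56 + 13
56 = 4×13 + 4
13 = 3×4 + 1
4 = 4×1 + 0
Back-substitute:
1 = 13 − 3·4
1 = −3·56 + 13·13
1 = 13·181 − 42·56
4581⁻¹ ≡ 139 (mod 181), so k ≡ 139·48 ≡ 156 (mod 181).
x = 4076 + 4581·156 = 718712.

718712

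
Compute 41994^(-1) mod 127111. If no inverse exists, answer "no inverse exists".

Apply the Euclidean algorithm to 127111 and 41994:
127111 = 3·41994 + 1129
41994 = 37·1129 + 221
1129 = 5·221 + 24
221 = 9·24 + 5
24 = 4·5 + 4
5 = 1·4 + 1
4 = 4·1 + 0
The gcd is 1. Working backward:
1 = 5 − 4
1 = −24 + 5·5
1 = 5·221 − 46·24
1 = −46·1129 + 235·221
1 = 235·41994 − 8741·1129
1 = −8741·127111 + 26458·41994
So 41994·26458 ≡ 1 (mod 127111).

26458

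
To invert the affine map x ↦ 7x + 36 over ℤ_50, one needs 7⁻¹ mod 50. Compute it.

Apply the Euclidean algorithm to 50 and 7:
50 = 7*7 + 1
7 = 7*1 + 0
Since gcd(7, 50) = 1, back-substitute to write 1 as a combination:
1 = 50 − 7·7
So 7·(-7) ≡ 1 (mod 50), and -7 ≡ 43 (mod 50).

43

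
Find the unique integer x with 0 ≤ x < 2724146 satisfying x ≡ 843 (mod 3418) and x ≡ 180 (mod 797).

Write x = 843 + 3418·k. Then 3418·k ≡ 180 − 843 ≡ 134 (mod 797).
Need 3418⁻¹ mod 797. Extended Euclid on (797, 230):
797 = 3×230 + 107
230 = 2×107 + 16
107 = 6×16 + 11
16 = 1×11 + 5
11 = 2×5 + 1
5 = 5×1 + 0
Back-substitute:
1 = 11 − 2·5
1 = −2·16 + 3·11
1 = 3·107 − 20·16
1 = −20·230 + 43·107
1 = 43·797 − 149·230
3418⁻¹ ≡ 648 (mod 797), so k ≡ 648·134 ≡ 756 (mod 797).
x = 843 + 3418·756 = 2584851.

2584851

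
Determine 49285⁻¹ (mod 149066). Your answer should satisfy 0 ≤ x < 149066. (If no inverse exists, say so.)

60685

gcd(149066, 49285) by repeated division:
149066 = 3·49285 + 1211
49285 = 40·1211 + 845
1211 = 1·845 + 366
845 = 2·366 + 113
366 = 3·113 + 27
113 = 4·27 + 5
27 = 5·5 + 2
5 = 2·2 + 1
2 = 2·1 + 0
The gcd is 1. Working backward:
1 = 5 − 2·2
1 = −2·27 + 11·5
1 = 11·113 − 46·27
1 = −46·366 + 149·113
1 = 149·845 − 344·366
1 = −344·1211 + 493·845
1 = 493·49285 − 20064·1211
1 = −20064·149066 + 60685·49285
So 49285·60685 ≡ 1 (mod 149066).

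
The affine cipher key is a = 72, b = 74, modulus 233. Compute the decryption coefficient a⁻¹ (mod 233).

gcd(233, 72) by repeated division:
233 = 3·72 + 17
72 = 4·17 + 4
17 = 4·4 + 1
4 = 4·1 + 0
gcd = 1, so the inverse exists. Back-substitute:
1 = 17 − 4·4
1 = −4·72 + 17·17
1 = 17·233 − 55·72
Hence 72⁻¹ ≡ -55 ≡ 178 (mod 233).

178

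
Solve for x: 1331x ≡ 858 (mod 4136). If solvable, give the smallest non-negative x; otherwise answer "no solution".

First find gcd(1331, 4136):
4136 = 3×1331 + 143
1331 = 9×143 + 44
143 = 3×44 + 11
44 = 4×11 + 0
gcd = 11 and 11 | 858, so solutions exist. Divide through by 11: 121x ≡ 78 (mod 376).
Now find 121⁻¹ mod 376:
376 = 3·121 + 13
121 = 9·13 + 4
13 = 3·4 + 1
4 = 4·1 + 0
Back-substitute:
1 = 13 − 3·4
1 = −3·121 + 28·13
1 = 28·376 − 87·121
So 121·(-87) ≡ 1 (mod 376), i.e. 121⁻¹ ≡ 289.
Then x ≡ 289·78 ≡ 358 (mod 376); the smallest non-negative solution is x = 358.

358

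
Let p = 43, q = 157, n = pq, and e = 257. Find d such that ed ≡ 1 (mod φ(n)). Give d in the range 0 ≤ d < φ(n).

φ(n) = (p−1)(q−1) = 42·156 = 6552.
Need d with 257·d ≡ 1 (mod 6552). Apply the extended Euclidean algorithm:
6552 = 25·257 + 127
257 = 2·127 + 3
127 = 42·3 + 1
3 = 3·1 + 0
Back-substitute:
1 = 127 − 42·3
1 = −42·257 + 85·127
1 = 85·6552 − 2167·257
So 257·(-2167) ≡ 1 (mod 6552), hence d ≡ -2167 ≡ 4385 (mod 6552).

4385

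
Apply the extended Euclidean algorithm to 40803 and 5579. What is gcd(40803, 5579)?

7

Repeated division:
40803 = 7×5579 + 1750
5579 = 3×1750 + 329
1750 = 5×329 + 105
329 = 3×105 + 14
105 = 7×14 + 7
14 = 2×7 + 0
gcd(40803, 5579) = 7.
Express as a combination:
7 = 105 − 7·14
7 = −7·329 + 22·105
7 = 22·1750 − 117·329
7 = −117·5579 + 373·1750
7 = 373·40803 − 2728·5579
So 7 = (373)·40803 + (-2728)·5579.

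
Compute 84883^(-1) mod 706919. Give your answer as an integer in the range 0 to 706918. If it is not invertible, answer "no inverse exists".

Run Euclid on (706919, 84883):
706919 = 8×84883 + 27855
84883 = 3×27855 + 1318
27855 = 21×1318 + 177
1318 = 7×177 + 79
177 = 2×79 + 19
79 = 4×19 + 3
19 = 6×3 + 1
3 = 3×1 + 0
Since gcd(84883, 706919) = 1, back-substitute to write 1 as a combination:
1 = 19 − 6·3
1 = −6·79 + 25·19
1 = 25·177 − 56·79
1 = −56·1318 + 417·177
1 = 417·27855 − 8813·1318
1 = −8813·84883 + 26856·27855
1 = 26856·706919 − 223661·84883
So 84883·(-223661) ≡ 1 (mod 706919), and -223661 ≡ 483258 (mod 706919).

483258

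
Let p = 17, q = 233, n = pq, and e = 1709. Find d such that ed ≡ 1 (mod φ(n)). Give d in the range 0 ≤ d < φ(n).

1957

φ(n) = (p−1)(q−1) = 16·232 = 3712.
Need d with 1709·d ≡ 1 (mod 3712). Apply the extended Euclidean algorithm:
3712 = 2×1709 + 294
1709 = 5×294 + 239
294 = 1×239 + 55
239 = 4×55 + 19
55 = 2×19 + 17
19 = 1×17 + 2
17 = 8×2 + 1
2 = 2×1 + 0
Back-substitute:
1 = 17 − 8·2
1 = −8·19 + 9·17
1 = 9·55 − 26·19
1 = −26·239 + 113·55
1 = 113·294 − 139·239
1 = −139·1709 + 808·294
1 = 808·3712 − 1755·1709
So 1709·(-1755) ≡ 1 (mod 3712), hence d ≡ -1755 ≡ 1957 (mod 3712).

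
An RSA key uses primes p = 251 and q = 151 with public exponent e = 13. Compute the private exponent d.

23077

φ(n) = (p−1)(q−1) = 250·150 = 37500.
Need d with 13·d ≡ 1 (mod 37500). Apply the extended Euclidean algorithm:
37500 = 2884*13 + 8
13 = 1*8 + 5
8 = 1*5 + 3
5 = 1*3 + 2
3 = 1*2 + 1
2 = 2*1 + 0
Back-substitute:
1 = 3 − 2
1 = −5 + 2·3
1 = 2·8 − 3·5
1 = −3·13 + 5·8
1 = 5·37500 − 14423·13
So 13·(-14423) ≡ 1 (mod 37500), hence d ≡ -14423 ≡ 23077 (mod 37500).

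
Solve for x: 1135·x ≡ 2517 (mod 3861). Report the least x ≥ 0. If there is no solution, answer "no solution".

First find gcd(1135, 3861):
3861 = 3*1135 + 456
1135 = 2*456 + 223
456 = 2*223 + 10
223 = 22*10 + 3
10 = 3*3 + 1
3 = 3*1 + 0
gcd = 1, so a unique solution mod 3861 exists.
Back-substitute for the Bézout coefficients:
1 = 10 − 3·3
1 = −3·223 + 67·10
1 = 67·456 − 137·223
1 = −137·1135 + 341·456
1 = 341·3861 − 1160·1135
So 1135·(-1160) ≡ 1 (mod 3861), giving 1135⁻¹ ≡ 2701.
x ≡ 1135⁻¹·2517 ≡ 2701·2517 ≡ 3057 (mod 3861).

3057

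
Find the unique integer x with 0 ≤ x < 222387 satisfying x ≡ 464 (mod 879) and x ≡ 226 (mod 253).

83969

Write x = 464 + 879·k. Then 879·k ≡ 226 − 464 ≡ 15 (mod 253).
Need 879⁻¹ mod 253. Extended Euclid on (253, 120):
253 = 2×120 + 13
120 = 9×13 + 3
13 = 4×3 + 1
3 = 3×1 + 0
Back-substitute:
1 = 13 − 4·3
1 = −4·120 + 37·13
1 = 37·253 − 78·120
879⁻¹ ≡ 175 (mod 253), so k ≡ 175·15 ≡ 95 (mod 253).
x = 464 + 879·95 = 83969.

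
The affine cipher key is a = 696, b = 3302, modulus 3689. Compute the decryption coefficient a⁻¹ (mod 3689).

Apply the Euclidean algorithm to 3689 and 696:
3689 = 5*696 + 209
696 = 3*209 + 69
209 = 3*69 + 2
69 = 34*2 + 1
2 = 2*1 + 0
The gcd is 1. Working backward:
1 = 69 − 34·2
1 = −34·209 + 103·69
1 = 103·696 − 343·209
1 = −343·3689 + 1818·696
So 696·1818 ≡ 1 (mod 3689).

1818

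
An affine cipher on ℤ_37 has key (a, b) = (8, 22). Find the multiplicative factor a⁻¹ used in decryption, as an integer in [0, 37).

Run Euclid on (37, 8):
37 = 4·8 + 5
8 = 1·5 + 3
5 = 1·3 + 2
3 = 1·2 + 1
2 = 2·1 + 0
gcd = 1, so the inverse exists. Back-substitute:
1 = 3 − 2
1 = −5 + 2·3
1 = 2·8 − 3·5
1 = −3·37 + 14·8
So 8·14 ≡ 1 (mod 37).

14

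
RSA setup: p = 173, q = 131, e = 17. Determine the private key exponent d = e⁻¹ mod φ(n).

φ(n) = (p−1)(q−1) = 172·130 = 22360.
Need d with 17·d ≡ 1 (mod 22360). Apply the extended Euclidean algorithm:
22360 = 1315*17 + 5
17 = 3*5 + 2
5 = 2*2 + 1
2 = 2*1 + 0
Back-substitute:
1 = 5 − 2·2
1 = −2·17 + 7·5
1 = 7·22360 − 9207·17
So 17·(-9207) ≡ 1 (mod 22360), hence d ≡ -9207 ≡ 13153 (mod 22360).

13153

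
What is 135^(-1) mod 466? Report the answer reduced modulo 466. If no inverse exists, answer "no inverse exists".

359

Apply the Euclidean algorithm to 466 and 135:
466 = 3·135 + 61
135 = 2·61 + 13
61 = 4·13 + 9
13 = 1·9 + 4
9 = 2·4 + 1
4 = 4·1 + 0
gcd = 1, so the inverse exists. Back-substitute:
1 = 9 − 2·4
1 = −2·13 + 3·9
1 = 3·61 − 14·13
1 = −14·135 + 31·61
1 = 31·466 − 107·135
So 135·(-107) ≡ 1 (mod 466), and -107 ≡ 359 (mod 466).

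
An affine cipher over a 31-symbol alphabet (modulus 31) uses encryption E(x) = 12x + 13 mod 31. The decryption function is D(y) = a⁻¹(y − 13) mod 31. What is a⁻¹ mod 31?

13

Run Euclid on (31, 12):
31 = 2×12 + 7
12 = 1×7 + 5
7 = 1×5 + 2
5 = 2×2 + 1
2 = 2×1 + 0
gcd = 1, so the inverse exists. Back-substitute:
1 = 5 − 2·2
1 = −2·7 + 3·5
1 = 3·12 − 5·7
1 = −5·31 + 13·12
So 12·13 ≡ 1 (mod 31).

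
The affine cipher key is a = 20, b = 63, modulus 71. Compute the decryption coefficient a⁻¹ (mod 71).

Extended Euclidean algorithm:
71 = 3*20 + 11
20 = 1*11 + 9
11 = 1*9 + 2
9 = 4*2 + 1
2 = 2*1 + 0
gcd = 1, so the inverse exists. Back-substitute:
1 = 9 − 4·2
1 = −4·11 + 5·9
1 = 5·20 − 9·11
1 = −9·71 + 32·20
So 20·32 ≡ 1 (mod 71).

32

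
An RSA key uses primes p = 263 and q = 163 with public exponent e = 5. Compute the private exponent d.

φ(n) = (p−1)(q−1) = 262·162 = 42444.
Need d with 5·d ≡ 1 (mod 42444). Apply the extended Euclidean algorithm:
42444 = 8488·5 + 4
5 = 1·4 + 1
4 = 4·1 + 0
Back-substitute:
1 = 5 − 4
1 = −42444 + 8489·5
So 5·8489 ≡ 1 (mod 42444), hence d = 8489.

8489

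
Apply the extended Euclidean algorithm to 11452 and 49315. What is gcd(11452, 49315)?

7

Repeated division:
49315 = 4*11452 + 3507
11452 = 3*3507 + 931
3507 = 3*931 + 714
931 = 1*714 + 217
714 = 3*217 + 63
217 = 3*63 + 28
63 = 2*28 + 7
28 = 4*7 + 0
gcd(11452, 49315) = 7.
Back-substituting:
7 = 63 − 2·28
7 = −2·217 + 7·63
7 = 7·714 − 23·217
7 = −23·931 + 30·714
7 = 30·3507 − 113·931
7 = −113·11452 + 369·3507
7 = 369·49315 − 1589·11452
So 7 = (369)·49315 + (-1589)·11452.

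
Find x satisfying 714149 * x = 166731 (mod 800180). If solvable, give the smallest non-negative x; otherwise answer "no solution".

First find gcd(714149, 800180):
800180 = 1*714149 + 86031
714149 = 8*86031 + 25901
86031 = 3*25901 + 8328
25901 = 3*8328 + 917
8328 = 9*917 + 75
917 = 12*75 + 17
75 = 4*17 + 7
17 = 2*7 + 3
7 = 2*3 + 1
3 = 3*1 + 0
gcd = 1, so a unique solution mod 800180 exists.
Back-substitute for the Bézout coefficients:
1 = 7 − 2·3
1 = −2·17 + 5·7
1 = 5·75 − 22·17
1 = −22·917 + 269·75
1 = 269·8328 − 2443·917
1 = −2443·25901 + 7598·8328
1 = 7598·86031 − 25237·25901
1 = −25237·714149 + 209494·86031
1 = 209494·800180 − 234731·714149
So 714149·(-234731) ≡ 1 (mod 800180), giving 714149⁻¹ ≡ 565449.
x ≡ 714149⁻¹·166731 ≡ 565449·166731 ≡ 669619 (mod 800180).

669619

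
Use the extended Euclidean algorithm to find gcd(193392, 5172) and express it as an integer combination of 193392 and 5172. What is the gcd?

Repeated division:
193392 = 37·5172 + 2028
5172 = 2·2028 + 1116
2028 = 1·1116 + 912
1116 = 1·912 + 204
912 = 4·204 + 96
204 = 2·96 + 12
96 = 8·12 + 0
gcd(193392, 5172) = 12.
Express as a combination:
12 = 204 − 2·96
12 = −2·912 + 9·204
12 = 9·1116 − 11·912
12 = −11·2028 + 20·1116
12 = 20·5172 − 51·2028
12 = −51·193392 + 1907·5172
So 12 = (-51)·193392 + (1907)·5172.

12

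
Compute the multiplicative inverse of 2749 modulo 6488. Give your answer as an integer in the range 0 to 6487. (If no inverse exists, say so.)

Run Euclid on (6488, 2749):
6488 = 2·2749 + 990
2749 = 2·990 + 769
990 = 1·769 + 221
769 = 3·221 + 106
221 = 2·106 + 9
106 = 11·9 + 7
9 = 1·7 + 2
7 = 3·2 + 1
2 = 2·1 + 0
The gcd is 1. Working backward:
1 = 7 − 3·2
1 = −3·9 + 4·7
1 = 4·106 − 47·9
1 = −47·221 + 98·106
1 = 98·769 − 341·221
1 = −341·990 + 439·769
1 = 439·2749 − 1219·990
1 = −1219·6488 + 2877·2749
So 2749·2877 ≡ 1 (mod 6488).

2877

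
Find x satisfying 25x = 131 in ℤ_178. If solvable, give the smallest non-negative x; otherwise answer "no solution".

169

First find gcd(25, 178):
178 = 7×25 + 3
25 = 8×3 + 1
3 = 3×1 + 0
gcd = 1, so a unique solution mod 178 exists.
Back-substitute for the Bézout coefficients:
1 = 25 − 8·3
1 = −8·178 + 57·25
So 25·(57) ≡ 1 (mod 178), giving 25⁻¹ ≡ 57.
x ≡ 25⁻¹·131 ≡ 57·131 ≡ 169 (mod 178).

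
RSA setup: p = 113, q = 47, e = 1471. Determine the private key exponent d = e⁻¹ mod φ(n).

φ(n) = (p−1)(q−1) = 112·46 = 5152.
Need d with 1471·d ≡ 1 (mod 5152). Apply the extended Euclidean algorithm:
5152 = 3×1471 + 739
1471 = 1×739 + 732
739 = 1×732 + 7
732 = 104×7 + 4
7 = 1×4 + 3
4 = 1×3 + 1
3 = 3×1 + 0
Back-substitute:
1 = 4 − 3
1 = −7 + 2·4
1 = 2·732 − 209·7
1 = −209·739 + 211·732
1 = 211·1471 − 420·739
1 = −420·5152 + 1471·1471
So 1471·1471 ≡ 1 (mod 5152), hence d = 1471.

1471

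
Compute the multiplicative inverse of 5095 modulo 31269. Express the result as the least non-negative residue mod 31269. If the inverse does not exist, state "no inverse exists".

gcd(31269, 5095) by repeated division:
31269 = 6×5095 + 699
5095 = 7×699 + 202
699 = 3×202 + 93
202 = 2×93 + 16
93 = 5×16 + 13
16 = 1×13 + 3
13 = 4×3 + 1
3 = 3×1 + 0
Since gcd(5095, 31269) = 1, back-substitute to write 1 as a combination:
1 = 13 − 4·3
1 = −4·16 + 5·13
1 = 5·93 − 29·16
1 = −29·202 + 63·93
1 = 63·699 − 218·202
1 = −218·5095 + 1589·699
1 = 1589·31269 − 9752·5095
So 5095·(-9752) ≡ 1 (mod 31269), and -9752 ≡ 21517 (mod 31269).

21517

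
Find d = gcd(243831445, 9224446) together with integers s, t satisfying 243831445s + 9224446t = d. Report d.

Repeated division:
243831445 = 26*9224446 + 3995849
9224446 = 2*3995849 + 1232748
3995849 = 3*1232748 + 297605
1232748 = 4*297605 + 42328
297605 = 7*42328 + 1309
42328 = 32*1309 + 440
1309 = 2*440 + 429
440 = 1*429 + 11
429 = 39*11 + 0
gcd(243831445, 9224446) = 11.
Express as a combination:
11 = 440 − 429
11 = −1309 + 3·440
11 = 3·42328 − 97·1309
11 = −97·297605 + 682·42328
11 = 682·1232748 − 2825·297605
11 = −2825·3995849 + 9157·1232748
11 = 9157·9224446 − 21139·3995849
11 = −21139·243831445 + 558771·9224446
So 11 = (-21139)·243831445 + (558771)·9224446.

11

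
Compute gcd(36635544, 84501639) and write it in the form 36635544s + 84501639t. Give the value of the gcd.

Apply Euclid's algorithm to 84501639 and 36635544:
84501639 = 2*36635544 + 11230551
36635544 = 3*11230551 + 2943891
11230551 = 3*2943891 + 2398878
2943891 = 1*2398878 + 545013
2398878 = 4*545013 + 218826
545013 = 2*218826 + 107361
218826 = 2*107361 + 4104
107361 = 26*4104 + 657
4104 = 6*657 + 162
657 = 4*162 + 9
162 = 18*9 + 0
gcd(36635544, 84501639) = 9.
Working backward:
9 = 657 − 4·162
9 = −4·4104 + 25·657
9 = 25·107361 − 654·4104
9 = −654·218826 + 1333·107361
9 = 1333·545013 − 3320·218826
9 = −3320·2398878 + 14613·545013
9 = 14613·2943891 − 17933·2398878
9 = −17933·11230551 + 68412·2943891
9 = 68412·36635544 − 223169·11230551
9 = −223169·84501639 + 514750·36635544
So 9 = (-223169)·84501639 + (514750)·36635544.

9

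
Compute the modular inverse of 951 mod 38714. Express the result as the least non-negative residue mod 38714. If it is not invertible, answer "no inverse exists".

Apply the Euclidean algorithm to 38714 and 951:
38714 = 40*951 + 674
951 = 1*674 + 277
674 = 2*277 + 120
277 = 2*120 + 37
120 = 3*37 + 9
37 = 4*9 + 1
9 = 9*1 + 0
Since gcd(951, 38714) = 1, back-substitute to write 1 as a combination:
1 = 37 − 4·9
1 = −4·120 + 13·37
1 = 13·277 − 30·120
1 = −30·674 + 73·277
1 = 73·951 − 103·674
1 = −103·38714 + 4193·951
So 951·4193 ≡ 1 (mod 38714).

4193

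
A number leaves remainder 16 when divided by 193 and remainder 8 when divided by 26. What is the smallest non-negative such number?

Write x = 16 + 193·k. Then 193·k ≡ 8 − 16 ≡ 18 (mod 26).
Need 193⁻¹ mod 26. Extended Euclid on (26, 11):
26 = 2×11 + 4
11 = 2×4 + 3
4 = 1×3 + 1
3 = 3×1 + 0
Back-substitute:
1 = 4 − 3
1 = −11 + 3·4
1 = 3·26 − 7·11
193⁻¹ ≡ 19 (mod 26), so k ≡ 19·18 ≡ 4 (mod 26).
x = 16 + 193·4 = 788.

788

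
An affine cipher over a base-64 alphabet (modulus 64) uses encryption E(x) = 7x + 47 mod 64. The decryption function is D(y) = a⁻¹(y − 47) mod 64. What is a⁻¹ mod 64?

gcd(64, 7) by repeated division:
64 = 9×7 + 1
7 = 7×1 + 0
The gcd is 1. Working backward:
1 = 64 − 9·7
So 7·(-9) ≡ 1 (mod 64), and -9 ≡ 55 (mod 64).

55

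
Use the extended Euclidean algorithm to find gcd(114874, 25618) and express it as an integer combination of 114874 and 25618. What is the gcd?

Apply Euclid's algorithm to 114874 and 25618:
114874 = 4·25618 + 12402
25618 = 2·12402 + 814
12402 = 15·814 + 192
814 = 4·192 + 46
192 = 4·46 + 8
46 = 5·8 + 6
8 = 1·6 + 2
6 = 3·2 + 0
gcd(114874, 25618) = 2.
Back-substituting:
2 = 8 − 6
2 = −46 + 6·8
2 = 6·192 − 25·46
2 = −25·814 + 106·192
2 = 106·12402 − 1615·814
2 = −1615·25618 + 3336·12402
2 = 3336·114874 − 14959·25618
So 2 = (3336)·114874 + (-14959)·25618.

2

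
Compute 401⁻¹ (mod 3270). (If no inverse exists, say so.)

791

Run Euclid on (3270, 401):
3270 = 8·401 + 62
401 = 6·62 + 29
62 = 2·29 + 4
29 = 7·4 + 1
4 = 4·1 + 0
gcd = 1, so the inverse exists. Back-substitute:
1 = 29 − 7·4
1 = −7·62 + 15·29
1 = 15·401 − 97·62
1 = −97·3270 + 791·401
So 401·791 ≡ 1 (mod 3270).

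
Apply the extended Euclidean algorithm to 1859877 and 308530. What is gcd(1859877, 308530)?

1

Repeated division:
1859877 = 6×308530 + 8697
308530 = 35×8697 + 4135
8697 = 2×4135 + 427
4135 = 9×427 + 292
427 = 1×292 + 135
292 = 2×135 + 22
135 = 6×22 + 3
22 = 7×3 + 1
3 = 3×1 + 0
gcd(1859877, 308530) = 1.
Working backward:
1 = 22 − 7·3
1 = −7·135 + 43·22
1 = 43·292 − 93·135
1 = −93·427 + 136·292
1 = 136·4135 − 1317·427
1 = −1317·8697 + 2770·4135
1 = 2770·308530 − 98267·8697
1 = −98267·1859877 + 592372·308530
So 1 = (-98267)·1859877 + (592372)·308530.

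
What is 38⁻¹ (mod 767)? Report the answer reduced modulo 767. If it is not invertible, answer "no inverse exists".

Run Euclid on (767, 38):
767 = 20·38 + 7
38 = 5·7 + 3
7 = 2·3 + 1
3 = 3·1 + 0
gcd = 1, so the inverse exists. Back-substitute:
1 = 7 − 2·3
1 = −2·38 + 11·7
1 = 11·767 − 222·38
Thus 38·(-222) ≡ 1 (mod 767); reducing, -222 mod 767 = 545.

545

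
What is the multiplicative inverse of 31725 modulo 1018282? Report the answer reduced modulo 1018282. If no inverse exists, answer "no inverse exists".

Apply the Euclidean algorithm to 1018282 and 31725:
1018282 = 32·31725 + 3082
31725 = 10·3082 + 905
3082 = 3·905 + 367
905 = 2·367 + 171
367 = 2·171 + 25
171 = 6·25 + 21
25 = 1·21 + 4
21 = 5·4 + 1
4 = 4·1 + 0
The gcd is 1. Working backward:
1 = 21 − 5·4
1 = −5·25 + 6·21
1 = 6·171 − 41·25
1 = −41·367 + 88·171
1 = 88·905 − 217·367
1 = −217·3082 + 739·905
1 = 739·31725 − 7607·3082
1 = −7607·1018282 + 244163·31725
So 31725·244163 ≡ 1 (mod 1018282).

244163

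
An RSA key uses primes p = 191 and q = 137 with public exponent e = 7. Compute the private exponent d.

φ(n) = (p−1)(q−1) = 190·136 = 25840.
Need d with 7·d ≡ 1 (mod 25840). Apply the extended Euclidean algorithm:
25840 = 3691·7 + 3
7 = 2·3 + 1
3 = 3·1 + 0
Back-substitute:
1 = 7 − 2·3
1 = −2·25840 + 7383·7
So 7·7383 ≡ 1 (mod 25840), hence d = 7383.

7383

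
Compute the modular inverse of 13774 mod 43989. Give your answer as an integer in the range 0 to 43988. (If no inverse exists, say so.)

13327

Apply the Euclidean algorithm to 43989 and 13774:
43989 = 3·13774 + 2667
13774 = 5·2667 + 439
2667 = 6·439 + 33
439 = 13·33 + 10
33 = 3·10 + 3
10 = 3·3 + 1
3 = 3·1 + 0
gcd = 1, so the inverse exists. Back-substitute:
1 = 10 − 3·3
1 = −3·33 + 10·10
1 = 10·439 − 133·33
1 = −133·2667 + 808·439
1 = 808·13774 − 4173·2667
1 = −4173·43989 + 13327·13774
So 13774·13327 ≡ 1 (mod 43989).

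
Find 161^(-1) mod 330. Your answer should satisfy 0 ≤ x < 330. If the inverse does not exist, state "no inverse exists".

41

Extended Euclidean algorithm:
330 = 2×161 + 8
161 = 20×8 + 1
8 = 8×1 + 0
gcd = 1, so the inverse exists. Back-substitute:
1 = 161 − 20·8
1 = −20·330 + 41·161
So 161·41 ≡ 1 (mod 330).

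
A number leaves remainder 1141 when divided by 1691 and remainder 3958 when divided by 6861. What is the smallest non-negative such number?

8655679

Write x = 1141 + 1691·k. Then 1691·k ≡ 3958 − 1141 ≡ 2817 (mod 6861).
Need 1691⁻¹ mod 6861. Extended Euclid on (6861, 1691):
6861 = 4×1691 + 97
1691 = 17×97 + 42
97 = 2×42 + 13
42 = 3×13 + 3
13 = 4×3 + 1
3 = 3×1 + 0
Back-substitute:
1 = 13 − 4·3
1 = −4·42 + 13·13
1 = 13·97 − 30·42
1 = −30·1691 + 523·97
1 = 523·6861 − 2122·1691
1691⁻¹ ≡ 4739 (mod 6861), so k ≡ 4739·2817 ≡ 5118 (mod 6861).
x = 1141 + 1691·5118 = 8655679.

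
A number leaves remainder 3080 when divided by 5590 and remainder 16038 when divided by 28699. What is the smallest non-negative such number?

Write x = 3080 + 5590·k. Then 5590·k ≡ 16038 − 3080 ≡ 12958 (mod 28699).
Need 5590⁻¹ mod 28699. Extended Euclid on (28699, 5590):
28699 = 5·5590 + 749
5590 = 7·749 + 347
749 = 2·347 + 55
347 = 6·55 + 17
55 = 3·17 + 4
17 = 4·4 + 1
4 = 4·1 + 0
Back-substitute:
1 = 17 − 4·4
1 = −4·55 + 13·17
1 = 13·347 − 82·55
1 = −82·749 + 177·347
1 = 177·5590 − 1321·749
1 = −1321·28699 + 6782·5590
5590⁻¹ ≡ 6782 (mod 28699), so k ≡ 6782·12958 ≡ 4818 (mod 28699).
x = 3080 + 5590·4818 = 26935700.

26935700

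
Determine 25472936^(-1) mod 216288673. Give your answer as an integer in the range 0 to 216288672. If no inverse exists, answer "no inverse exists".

Run Euclid on (216288673, 25472936):
216288673 = 8·25472936 + 12505185
25472936 = 2·12505185 + 462566
12505185 = 27·462566 + 15903
462566 = 29·15903 + 1379
15903 = 11·1379 + 734
1379 = 1·734 + 645
734 = 1·645 + 89
645 = 7·89 + 22
89 = 4·22 + 1
22 = 22·1 + 0
The gcd is 1. Working backward:
1 = 89 − 4·22
1 = −4·645 + 29·89
1 = 29·734 − 33·645
1 = −33·1379 + 62·734
1 = 62·15903 − 715·1379
1 = −715·462566 + 20797·15903
1 = 20797·12505185 − 562234·462566
1 = −562234·25472936 + 1145265·12505185
1 = 1145265·216288673 − 9724354·25472936
Hence 25472936⁻¹ ≡ -9724354 ≡ 206564319 (mod 216288673).

206564319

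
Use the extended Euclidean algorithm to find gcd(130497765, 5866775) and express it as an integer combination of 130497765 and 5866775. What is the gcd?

Repeated division:
130497765 = 22*5866775 + 1428715
5866775 = 4*1428715 + 151915
1428715 = 9*151915 + 61480
151915 = 2*61480 + 28955
61480 = 2*28955 + 3570
28955 = 8*3570 + 395
3570 = 9*395 + 15
395 = 26*15 + 5
15 = 3*5 + 0
gcd(130497765, 5866775) = 5.
Working backward:
5 = 395 − 26·15
5 = −26·3570 + 235·395
5 = 235·28955 − 1906·3570
5 = −1906·61480 + 4047·28955
5 = 4047·151915 − 10000·61480
5 = −10000·1428715 + 94047·151915
5 = 94047·5866775 − 386188·1428715
5 = −386188·130497765 + 8590183·5866775
So 5 = (-386188)·130497765 + (8590183)·5866775.

5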